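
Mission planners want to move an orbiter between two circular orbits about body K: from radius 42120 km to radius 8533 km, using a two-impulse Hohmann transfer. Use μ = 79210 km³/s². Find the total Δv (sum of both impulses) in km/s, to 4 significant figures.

Semi-major axis of the transfer orbit: a_t = (42120 + 8533)/2 = 25326.5 km.
At r₁ the circular-orbit speed is v₁ = √(μ/r₁) = 1.3713 km/s.
Transfer-orbit speed at r₁ (vis-viva): v_a = √[μ(2/r₁ − 1/a_t)] = 0.79599 km/s.
First burn Δv₁ = |v_a − v₁| = 0.5753 km/s.
Circular speed at r₂: v₂ = √(μ/r₂) = 3.046766 km/s.
Transfer-orbit speed at r₂: v_p = √[μ(2/r₂ − 1/a_t)] = 3.929124 km/s.
Second burn Δv₂ = |v₂ − v_p| = 0.8824 km/s.
Δv = Δv₁ + Δv₂ = 0.5753 + 0.8824 = 1.458 km/s.

Δv = 1.458 km/s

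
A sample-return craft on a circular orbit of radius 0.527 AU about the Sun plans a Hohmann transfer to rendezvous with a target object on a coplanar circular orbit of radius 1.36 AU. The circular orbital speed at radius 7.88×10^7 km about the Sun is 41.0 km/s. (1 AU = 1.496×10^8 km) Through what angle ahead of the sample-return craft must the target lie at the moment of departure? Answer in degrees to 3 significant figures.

φ = 76.0°

From the circular-orbit relation v² = μ/r at r = 7.88×10^7 km: μ = v²r = (41.0)² × 7.88×10^7 = 1.32463×10^11 km³/s².
In km: r₁ = 0.527 × 1.496×10^8 = 7.88392×10^7 km; r₂ = 1.36 × 1.496×10^8 = 2.03456×10^8 km.
The Hohmann ellipse has a_t = (r₁ + r₂)/2 = 1.411476×10^8 km.
The half-period of the transfer ellipse is t = π√(a_t³/μ) = 1.447×10^7 s.
The target's mean motion on its circular orbit is ω₂ = √(μ/r₂³) = 1.254×10^-7 rad/s.
Angle swept by the target during transfer: ω₂·t = 1.815 rad = 104.0°.
Arrival is 180° from departure on the ellipse, so φ = 180° − 104.0° = 76.0°.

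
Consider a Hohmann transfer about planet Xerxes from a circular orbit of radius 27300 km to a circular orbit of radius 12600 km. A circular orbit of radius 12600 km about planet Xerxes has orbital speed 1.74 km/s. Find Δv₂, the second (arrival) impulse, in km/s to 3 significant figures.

Δv₂ = 0.295 km/s

From the circular-orbit relation v² = μ/r at r = 12600 km: μ = v²r = (1.74)² × 12600 = 38147.8 km³/s².
Semi-major axis of the transfer orbit: a_t = (27300 + 12600)/2 = 19950 km.
On the circular orbit at r = 12600 km, v_c = √(μ/r) = 1.7400 km/s.
Transfer-orbit speed at the same r (vis-viva, a = a_t): v_t = √[μ(2/r − 1/a_t)] = 2.0354 km/s.
Δv₂ = |v_t − v_c| = |2.0354 − 1.7400| = 0.2954 km/s.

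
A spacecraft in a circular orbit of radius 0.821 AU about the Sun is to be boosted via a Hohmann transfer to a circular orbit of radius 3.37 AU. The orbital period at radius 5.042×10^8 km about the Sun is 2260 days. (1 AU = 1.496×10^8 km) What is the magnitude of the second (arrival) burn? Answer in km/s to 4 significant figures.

From Kepler's third law T² = 4π²r³/μ at r = 5.042×10^8 km, T = 2260 days = 2260 × 86400 s = 1.95264×10^8 s: μ = 4π²r³/T² = 1.32716×10^11 km³/s².
In km: r₁ = 0.821 × 1.496×10^8 = 1.228216×10^8 km; r₂ = 3.37 × 1.496×10^8 = 5.04152×10^8 km.
The Hohmann ellipse has a_t = (r₁ + r₂)/2 = 3.134868×10^8 km.
Circular speed at r = 5.04152×10^8 km: v_c = √(μ/r) = 16.225 km/s.
Transfer-orbit speed at the same r (vis-viva, a = a_t): v_t = √[μ(2/r − 1/a_t)] = 10.156 km/s.
Δv₂ = |v_t − v_c| = |10.156 − 16.225| = 6.069 km/s.

Δv₂ = 6.069 km/s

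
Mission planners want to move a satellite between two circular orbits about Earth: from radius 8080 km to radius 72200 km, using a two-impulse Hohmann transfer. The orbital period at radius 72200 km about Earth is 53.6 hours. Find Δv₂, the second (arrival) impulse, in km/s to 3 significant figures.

From Kepler's third law T² = 4π²r³/μ at r = 72200 km, T = 53.6 hours = 53.6 × 3600 s = 1.9296×10^5 s: μ = 4π²r³/T² = 3.99059×10^5 km³/s².
Semi-major axis of the transfer orbit: a_t = (8080 + 72200)/2 = 40140 km.
Circular speed at r = 72200 km: v_c = √(μ/r) = 2.351 km/s.
Transfer-orbit speed at the same r (vis-viva, a = a_t): v_t = √[μ(2/r − 1/a_t)] = 1.055 km/s.
Δv₂ = |v_t − v_c| = |1.055 − 2.351| = 1.296 km/s.

Δv₂ = 1.30 km/s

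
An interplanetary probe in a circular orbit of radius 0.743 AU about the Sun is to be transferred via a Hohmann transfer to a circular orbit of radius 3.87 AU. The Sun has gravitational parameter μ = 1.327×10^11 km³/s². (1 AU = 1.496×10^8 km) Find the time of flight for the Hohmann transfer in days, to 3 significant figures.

t = 640 days

In km: r₁ = 0.743 × 1.496×10^8 = 1.111528×10^8 km; r₂ = 3.87 × 1.496×10^8 = 5.78952×10^8 km.
Transfer-ellipse semi-major axis a_t = (r₁ + r₂)/2 = (1.111528×10^8 + 5.78952×10^8)/2 = 3.450524×10^8 km.
Transfer time t = π√(a_t³/μ) = π√((3.450524×10^8)³ / 1.327×10^11) = 5.528×10^7 s.
Converting: 5.528×10^7 s ÷ 86400 s/day = 640 days.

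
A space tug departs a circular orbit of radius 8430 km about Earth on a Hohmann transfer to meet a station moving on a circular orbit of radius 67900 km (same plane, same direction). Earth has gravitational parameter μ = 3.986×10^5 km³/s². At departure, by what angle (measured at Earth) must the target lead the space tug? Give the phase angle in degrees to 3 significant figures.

φ = 104°

Semi-major axis of the transfer orbit: a_t = (8430 + 67900)/2 = 38165 km.
The half-period of the transfer ellipse is t = π√(a_t³/μ) = 37100.4 s.
Target angular speed ω₂ = √(μ/r₂³) = 3.56832×10^-5 rad/s.
Angle swept by the target during transfer: ω₂·t = 1.3239 rad = 75.85°.
The space tug traverses 180° on the transfer ellipse, so the target must lead by 180° − 75.85° = 104°.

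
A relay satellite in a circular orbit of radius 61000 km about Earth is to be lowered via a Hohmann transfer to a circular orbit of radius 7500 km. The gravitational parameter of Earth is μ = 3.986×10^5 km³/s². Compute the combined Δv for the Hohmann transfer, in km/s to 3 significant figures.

Δv = 3.80 km/s

Semi-major axis of the transfer orbit: a_t = (61000 + 7500)/2 = 34250 km.
Circular speed at r₁: v₁ = √(μ/r₁) = √(3.986×10^5/61000) = 2.556 km/s.
Transfer-orbit speed at r₁ (v² = μ(2/r − 1/a)): v_a = √[μ(2/r₁ − 1/a_t)] = 1.196 km/s.
First burn Δv₁ = |v_a − v₁| = 1.360 km/s.
At r₂, v₂ = √(μ/r₂) = 7.290 km/s.
Transfer-orbit speed at r₂: v_p = √[μ(2/r₂ − 1/a_t)] = 9.729 km/s.
Second burn Δv₂ = |v₂ − v_p| = 2.439 km/s.
Δv = Δv₁ + Δv₂ = 1.360 + 2.439 = 3.799 km/s.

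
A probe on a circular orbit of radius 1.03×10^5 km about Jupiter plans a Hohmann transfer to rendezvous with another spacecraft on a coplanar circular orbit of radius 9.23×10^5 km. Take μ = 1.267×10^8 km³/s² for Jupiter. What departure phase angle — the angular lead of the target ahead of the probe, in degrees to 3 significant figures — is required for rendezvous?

Transfer-ellipse semi-major axis a_t = (r₁ + r₂)/2 = (1.030×10^5 + 9.230×10^5)/2 = 5.130×10^5 km.
Transfer time t = π√(a_t³/μ) = 1.02550×10^5 s.
The target's mean motion on its circular orbit is ω₂ = √(μ/r₂³) = 1.26936×10^-5 rad/s.
Angle swept by the target during transfer: ω₂·t = 1.3017 rad = 74.58°.
The probe traverses 180° on the transfer ellipse, so the target must lead by 180° − 74.58° = 105°.

φ = 105°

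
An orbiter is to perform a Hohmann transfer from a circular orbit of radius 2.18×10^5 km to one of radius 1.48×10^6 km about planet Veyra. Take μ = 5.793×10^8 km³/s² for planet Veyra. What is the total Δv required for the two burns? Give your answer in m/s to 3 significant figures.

Δv = 26300 m/s

Semi-major axis of the transfer orbit: a_t = (2.180×10^5 + 1.480×10^6)/2 = 8.490×10^5 km.
At r₁ the circular-orbit speed is v₁ = √(μ/r₁) = 51.55 km/s.
On the transfer ellipse at r₁, vis-viva gives v_p = √[μ(2/r₁ − 1/a_t)] = 68.06 km/s.
First burn Δv₁ = |v_p − v₁| = 16.51 km/s.
Circular speed at r₂: v₂ = √(μ/r₂) = 19.784 km/s.
Transfer-orbit speed at r₂: v_a = √[μ(2/r₂ − 1/a_t)] = 10.025 km/s.
Second burn Δv₂ = |v₂ − v_a| = 9.759 km/s.
Total Δv = Δv₁ + Δv₂ = 26.27 km/s.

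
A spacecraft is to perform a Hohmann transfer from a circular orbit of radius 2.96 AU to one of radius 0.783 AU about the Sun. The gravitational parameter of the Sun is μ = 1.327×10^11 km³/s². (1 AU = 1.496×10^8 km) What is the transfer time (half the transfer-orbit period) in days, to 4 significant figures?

t = 467.6 days

In km: r₁ = 2.96 × 1.496×10^8 = 4.42816×10^8 km; r₂ = 0.783 × 1.496×10^8 = 1.171368×10^8 km.
The Hohmann ellipse has a_t = (r₁ + r₂)/2 = 2.799764×10^8 km.
By Kepler's third law the transfer-orbit period is T = 2π√(a_t³/μ), so t = T/2 = 4.040×10^7 s.
Converting: 4.040×10^7 s ÷ 86400 s/day = 467.6 days.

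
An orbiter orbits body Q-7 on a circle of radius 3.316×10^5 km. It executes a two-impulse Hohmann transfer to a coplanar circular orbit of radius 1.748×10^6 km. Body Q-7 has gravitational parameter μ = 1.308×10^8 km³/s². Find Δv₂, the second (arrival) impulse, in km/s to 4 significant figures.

Δv₂ = 3.765 km/s

The Hohmann ellipse has a_t = (r₁ + r₂)/2 = 1.0398×10^6 km.
On the circular orbit at r = 1.748×10^6 km, v_c = √(μ/r) = 8.650 km/s.
Transfer-orbit speed at the same r (vis-viva, a = a_t): v_t = √[μ(2/r − 1/a_t)] = 4.885 km/s.
Δv₂ = |v_t − v_c| = |4.885 − 8.650| = 3.765 km/s.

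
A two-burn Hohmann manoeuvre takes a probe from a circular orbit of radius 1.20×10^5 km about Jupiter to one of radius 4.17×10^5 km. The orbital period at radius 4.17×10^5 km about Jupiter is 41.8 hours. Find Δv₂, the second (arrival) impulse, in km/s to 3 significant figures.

Δv₂ = 5.77 km/s

From Kepler's third law T² = 4π²r³/μ at r = 4.17×10^5 km, T = 41.8 hours = 41.8 × 3600 s = 1.5048×10^5 s: μ = 4π²r³/T² = 1.26418×10^8 km³/s².
Semi-major axis of the transfer orbit: a_t = (1.200×10^5 + 4.170×10^5)/2 = 2.685×10^5 km.
On the circular orbit at r = 4.170×10^5 km, v_c = √(μ/r) = 17.4115 km/s.
Transfer-orbit speed at the same r (vis-viva, a = a_t): v_t = √[μ(2/r − 1/a_t)] = 11.6401 km/s.
Δv₂ = |v_t − v_c| = |11.6401 − 17.4115| = 5.771 km/s.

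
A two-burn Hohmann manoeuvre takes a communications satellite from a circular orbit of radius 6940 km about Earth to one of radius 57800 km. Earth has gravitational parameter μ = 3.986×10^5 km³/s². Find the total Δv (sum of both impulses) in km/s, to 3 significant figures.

Δv = 3.96 km/s

The Hohmann ellipse has a_t = (r₁ + r₂)/2 = 32370 km.
At r₁ the circular-orbit speed is v₁ = √(μ/r₁) = 7.578599 km/s.
On the transfer ellipse at r₁, vis-viva equation gives v_p = √[μ(2/r₁ − 1/a_t)] = 10.12702 km/s.
First burn Δv₁ = |v_p − v₁| = 2.54842 km/s.
Circular speed at r₂: v₂ = √(μ/r₂) = 2.62606 km/s.
Transfer-orbit speed at r₂: v_a = √[μ(2/r₂ − 1/a_t)] = 1.21594 km/s.
Second burn Δv₂ = |v₂ − v_a| = 1.41012 km/s.
Δv = Δv₁ + Δv₂ = 2.54842 + 1.41012 = 3.959 km/s.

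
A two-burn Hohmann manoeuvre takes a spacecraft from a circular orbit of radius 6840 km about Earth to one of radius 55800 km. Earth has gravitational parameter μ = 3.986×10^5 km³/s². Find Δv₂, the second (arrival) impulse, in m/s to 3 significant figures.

Δv₂ = 1420 m/s

Semi-major axis of the transfer orbit: a_t = (6840 + 55800)/2 = 31320 km.
On the circular orbit at r = 55800 km, v_c = √(μ/r) = 2.673 km/s.
Transfer-orbit speed at the same r (vis-viva, a = a_t): v_t = √[μ(2/r − 1/a_t)] = 1.249 km/s.
Δv₂ = |v_t − v_c| = |1.249 − 2.673| = 1.424 km/s.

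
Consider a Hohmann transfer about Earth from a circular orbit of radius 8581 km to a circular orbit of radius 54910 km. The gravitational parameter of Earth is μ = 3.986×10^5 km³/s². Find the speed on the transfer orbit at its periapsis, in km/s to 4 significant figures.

v = 8.964 km/s

The Hohmann ellipse has a_t = (r₁ + r₂)/2 = 31745.5 km.
At periapsis, r = 8581 km.
Applying v² = μ(2/r − 1/a_t): v = 8.964 km/s.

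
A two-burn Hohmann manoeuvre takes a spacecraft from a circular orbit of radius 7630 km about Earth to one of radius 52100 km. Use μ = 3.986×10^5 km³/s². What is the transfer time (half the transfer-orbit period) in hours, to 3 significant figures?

t = 7.13 hours

Semi-major axis of the transfer orbit: a_t = (7630 + 52100)/2 = 29865 km.
Transfer time t = π√(a_t³/μ) = π√((29865)³ / 3.986×10^5) = 25680 s.
Converting: 25680 s ÷ 3600 s/hour = 7.13 hours.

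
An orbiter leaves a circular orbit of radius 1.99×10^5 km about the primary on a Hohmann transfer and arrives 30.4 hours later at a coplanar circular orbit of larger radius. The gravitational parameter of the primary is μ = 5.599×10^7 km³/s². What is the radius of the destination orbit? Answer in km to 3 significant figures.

r₂ = 6.17×10^5 km

Transfer time t = 30.4 hours = 1.0944×10^5 s, and t = π√(a_t³/μ).
So a_t = (μ t²/π²)^(1/3) = (5.599×10^7 × (1.0944×10^5)² / π²)^(1/3) = 4.0806×10^5 km.
Since a_t = (r₁ + r₂)/2, r₂ = 2a_t − r₁ = 2×4.0806×10^5 − 1.990×10^5 = 6.1712×10^5 km.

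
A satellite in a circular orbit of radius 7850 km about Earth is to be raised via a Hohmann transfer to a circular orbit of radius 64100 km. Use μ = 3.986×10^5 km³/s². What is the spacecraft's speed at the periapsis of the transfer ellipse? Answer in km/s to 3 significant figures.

v = 9.51 km/s

Semi-major axis of the transfer orbit: a_t = (7850 + 64100)/2 = 35975 km.
At periapsis, r = 7850 km.
Applying v² = μ(2/r − 1/a_t): v = 9.512 km/s.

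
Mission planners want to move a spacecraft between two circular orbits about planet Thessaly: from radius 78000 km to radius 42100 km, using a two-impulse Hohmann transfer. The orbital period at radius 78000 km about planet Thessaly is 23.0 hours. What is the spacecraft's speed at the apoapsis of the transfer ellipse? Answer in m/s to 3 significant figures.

From Kepler's third law T² = 4π²r³/μ at r = 78000 km, T = 23.0 hours = 23.0 × 3600 s = 82800 s: μ = 4π²r³/T² = 2.73264×10^6 km³/s².
Transfer-ellipse semi-major axis a_t = (r₁ + r₂)/2 = (78000 + 42100)/2 = 60050 km.
At apoapsis, r = 78000 km.
Applying v² = μ(2/r − 1/a_t): v = 4.956 km/s.

v = 4960 m/s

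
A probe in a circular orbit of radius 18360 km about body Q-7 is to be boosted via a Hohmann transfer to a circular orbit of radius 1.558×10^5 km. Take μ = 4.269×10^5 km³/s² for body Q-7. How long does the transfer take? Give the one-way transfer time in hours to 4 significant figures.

t = 34.32 hours

The Hohmann ellipse has a_t = (r₁ + r₂)/2 = 87080 km.
By Kepler's third law the transfer-orbit period is T = 2π√(a_t³/μ), so t = T/2 = 1.2356×10^5 s.
Converting: 1.2356×10^5 s ÷ 3600 s/hour = 34.32 hours.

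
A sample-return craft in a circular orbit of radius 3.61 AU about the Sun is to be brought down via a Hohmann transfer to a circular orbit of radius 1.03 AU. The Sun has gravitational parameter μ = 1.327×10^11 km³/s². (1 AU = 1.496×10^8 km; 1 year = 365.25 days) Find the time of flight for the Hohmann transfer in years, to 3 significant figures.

t = 1.77 years

In km: r₁ = 3.61 × 1.496×10^8 = 5.40056×10^8 km; r₂ = 1.03 × 1.496×10^8 = 1.54088×10^8 km.
The Hohmann ellipse has a_t = (r₁ + r₂)/2 = 3.47072×10^8 km.
Transfer time t = π√(a_t³/μ) = π√((3.47072×10^8)³ / 1.327×10^11) = 5.576×10^7 s.
Converting: 5.576×10^7 s ÷ 3.15576×10^7 s/year (365.25 × 86400) = 1.77 years.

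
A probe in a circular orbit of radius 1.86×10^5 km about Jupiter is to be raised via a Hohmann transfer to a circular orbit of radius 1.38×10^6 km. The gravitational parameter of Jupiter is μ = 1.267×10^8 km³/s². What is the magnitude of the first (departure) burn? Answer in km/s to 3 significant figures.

Δv₁ = 8.55 km/s

The Hohmann ellipse has a_t = (r₁ + r₂)/2 = 7.830×10^5 km.
On the circular orbit at r = 1.860×10^5 km, v_c = √(μ/r) = 26.10 km/s.
Transfer-orbit speed at the same r (vis-viva, a = a_t): v_t = √[μ(2/r − 1/a_t)] = 34.65 km/s.
Δv₁ = |v_t − v_c| = |34.65 − 26.10| = 8.550 km/s.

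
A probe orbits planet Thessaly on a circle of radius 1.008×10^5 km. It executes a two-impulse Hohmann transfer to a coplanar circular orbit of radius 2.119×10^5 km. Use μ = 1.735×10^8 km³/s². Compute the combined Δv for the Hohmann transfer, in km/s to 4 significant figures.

Δv = 12.45 km/s

Semi-major axis of the transfer orbit: a_t = (1.008×10^5 + 2.119×10^5)/2 = 1.5635×10^5 km.
Circular speed at r₁: v₁ = √(μ/r₁) = √(1.735×10^8/1.008×10^5) = 41.488 km/s.
Transfer-orbit speed at r₁ (vis-viva): v_p = √[μ(2/r₁ − 1/a_t)] = 48.299 km/s.
First burn Δv₁ = |v_p − v₁| = 6.811 km/s.
At r₂, v₂ = √(μ/r₂) = 28.6144 km/s.
Transfer-orbit speed at r₂: v_a = √[μ(2/r₂ − 1/a_t)] = 22.9755 km/s.
Second burn Δv₂ = |v₂ − v_a| = 5.639 km/s.
Δv = Δv₁ + Δv₂ = 6.811 + 5.639 = 12.45 km/s.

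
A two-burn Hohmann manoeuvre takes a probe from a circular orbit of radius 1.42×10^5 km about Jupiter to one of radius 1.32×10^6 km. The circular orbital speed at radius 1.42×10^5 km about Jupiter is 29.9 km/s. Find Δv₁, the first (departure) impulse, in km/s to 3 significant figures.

From the circular-orbit relation v² = μ/r at r = 1.42×10^5 km: μ = v²r = (29.9)² × 1.42×10^5 = 1.26949×10^8 km³/s².
Semi-major axis of the transfer orbit: a_t = (1.420×10^5 + 1.320×10^6)/2 = 7.310×10^5 km.
Circular speed at r = 1.420×10^5 km: v_c = √(μ/r) = 29.90 km/s.
Vis-viva on the transfer ellipse at r = 1.420×10^5 km gives v_t = √[μ(2/r − 1/a_t)] = 40.18 km/s.
Δv₁ = |v_t − v_c| = |40.18 − 29.90| = 10.28 km/s.

Δv₁ = 10.3 km/s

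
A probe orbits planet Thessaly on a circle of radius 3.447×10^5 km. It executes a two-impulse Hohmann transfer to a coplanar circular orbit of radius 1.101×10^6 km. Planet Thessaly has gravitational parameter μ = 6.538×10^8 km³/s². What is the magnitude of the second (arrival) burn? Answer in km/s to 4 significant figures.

Δv₂ = 7.541 km/s

Transfer-ellipse semi-major axis a_t = (r₁ + r₂)/2 = (3.447×10^5 + 1.101×10^6)/2 = 7.2285×10^5 km.
On the circular orbit at r = 1.101×10^6 km, v_c = √(μ/r) = 24.369 km/s.
Vis-viva on the transfer ellipse at r = 1.101×10^6 km gives v_t = √[μ(2/r − 1/a_t)] = 16.828 km/s.
Δv₂ = |v_t − v_c| = |16.828 − 24.369| = 7.541 km/s.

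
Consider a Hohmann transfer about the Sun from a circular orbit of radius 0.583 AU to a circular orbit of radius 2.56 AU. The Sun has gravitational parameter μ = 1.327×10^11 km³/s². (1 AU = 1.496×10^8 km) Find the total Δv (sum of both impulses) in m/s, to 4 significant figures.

Δv = 18060 m/s

In km: r₁ = 0.583 × 1.496×10^8 = 8.72168×10^7 km; r₂ = 2.56 × 1.496×10^8 = 3.82976×10^8 km.
Transfer-ellipse semi-major axis a_t = (r₁ + r₂)/2 = (8.72168×10^7 + 3.82976×10^8)/2 = 2.350964×10^8 km.
Circular speed at r₁: v₁ = √(μ/r₁) = √(1.327×10^11/8.72168×10^7) = 39.006 km/s.
On the transfer ellipse at r₁, v² = μ(2/r − 1/a) gives v_p = √[μ(2/r₁ − 1/a_t)] = 49.785 km/s.
First burn Δv₁ = |v_p − v₁| = 10.78 km/s.
At r₂, v₂ = √(μ/r₂) = 18.6144 km/s.
Transfer-orbit speed at r₂: v_a = √[μ(2/r₂ − 1/a_t)] = 11.3377 km/s.
Second burn Δv₂ = |v₂ − v_a| = 7.277 km/s.
Δv = Δv₁ + Δv₂ = 10.78 + 7.277 = 18.06 km/s.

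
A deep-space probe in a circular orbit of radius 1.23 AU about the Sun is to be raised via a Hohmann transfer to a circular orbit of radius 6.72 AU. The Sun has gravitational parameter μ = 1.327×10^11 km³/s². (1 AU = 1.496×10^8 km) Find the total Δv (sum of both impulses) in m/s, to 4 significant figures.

In km: r₁ = 1.23 × 1.496×10^8 = 1.84008×10^8 km; r₂ = 6.72 × 1.496×10^8 = 1.005312×10^9 km.
Transfer-ellipse semi-major axis a_t = (r₁ + r₂)/2 = (1.84008×10^8 + 1.005312×10^9)/2 = 5.9466×10^8 km.
Circular speed at r₁: v₁ = √(μ/r₁) = √(1.327×10^11/1.84008×10^8) = 26.855 km/s.
Transfer-orbit speed at r₁ (v² = μ(2/r − 1/a)): v_p = √[μ(2/r₁ − 1/a_t)] = 34.917 km/s.
First burn Δv₁ = |v_p − v₁| = 8.062 km/s.
At r₂, v₂ = √(μ/r₂) = 11.489 km/s.
Transfer-orbit speed at r₂: v_a = √[μ(2/r₂ − 1/a_t)] = 6.3910 km/s.
Second burn Δv₂ = |v₂ − v_a| = 5.098 km/s.
Δv = Δv₁ + Δv₂ = 8.062 + 5.098 = 13.16 km/s.

Δv = 13160 m/s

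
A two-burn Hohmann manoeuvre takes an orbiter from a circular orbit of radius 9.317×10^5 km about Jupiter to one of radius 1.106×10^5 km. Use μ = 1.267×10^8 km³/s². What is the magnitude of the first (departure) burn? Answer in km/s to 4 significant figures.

Δv₁ = 6.289 km/s

The Hohmann ellipse has a_t = (r₁ + r₂)/2 = 5.2115×10^5 km.
Circular speed at r = 9.317×10^5 km: v_c = √(μ/r) = 11.661 km/s.
Transfer-orbit speed at the same r (vis-viva, a = a_t): v_t = √[μ(2/r − 1/a_t)] = 5.3721 km/s.
Δv₁ = |v_t − v_c| = |5.3721 − 11.661| = 6.289 km/s.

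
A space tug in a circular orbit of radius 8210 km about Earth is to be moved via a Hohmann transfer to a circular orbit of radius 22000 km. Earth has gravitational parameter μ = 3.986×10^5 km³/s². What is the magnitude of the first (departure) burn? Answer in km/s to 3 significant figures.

Transfer-ellipse semi-major axis a_t = (r₁ + r₂)/2 = (8210 + 22000)/2 = 15105 km.
On the circular orbit at r = 8210 km, v_c = √(μ/r) = 6.968 km/s.
Transfer-orbit speed at the same r (vis-viva, a = a_t): v_t = √[μ(2/r − 1/a_t)] = 8.409 km/s.
Δv₁ = |v_t − v_c| = |8.409 − 6.968| = 1.441 km/s.

Δv₁ = 1.44 km/s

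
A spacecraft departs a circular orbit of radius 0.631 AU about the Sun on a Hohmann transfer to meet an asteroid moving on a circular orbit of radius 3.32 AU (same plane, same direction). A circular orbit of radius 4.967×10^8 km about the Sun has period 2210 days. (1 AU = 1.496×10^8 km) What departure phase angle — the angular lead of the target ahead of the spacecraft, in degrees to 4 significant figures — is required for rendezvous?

φ = 97.38°

From Kepler's third law T² = 4π²r³/μ at r = 4.967×10^8 km, T = 2210 days = 2210 × 86400 s = 1.90944×10^8 s: μ = 4π²r³/T² = 1.32688×10^11 km³/s².
In km: r₁ = 0.631 × 1.496×10^8 = 9.43976×10^7 km; r₂ = 3.32 × 1.496×10^8 = 4.96672×10^8 km.
Semi-major axis of the transfer orbit: a_t = (9.43976×10^7 + 4.96672×10^8)/2 = 2.955348×10^8 km.
Transfer time t = π√(a_t³/μ) = 4.382×10^7 s.
Target angular speed ω₂ = √(μ/r₂³) = 3.291×10^-8 rad/s.
Angle swept by the target during transfer: ω₂·t = 1.442 rad = 82.62°.
The spacecraft traverses 180° on the transfer ellipse, so the target must lead by 180° − 82.62° = 97.38°.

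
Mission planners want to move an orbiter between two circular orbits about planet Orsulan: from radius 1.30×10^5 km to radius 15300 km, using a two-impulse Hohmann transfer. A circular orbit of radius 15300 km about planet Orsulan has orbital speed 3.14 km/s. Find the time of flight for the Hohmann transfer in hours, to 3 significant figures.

From the circular-orbit relation v² = μ/r at r = 15300 km: μ = v²r = (3.14)² × 15300 = 1.50852×10^5 km³/s².
The Hohmann ellipse has a_t = (r₁ + r₂)/2 = 72650 km.
Transfer time t = π√(a_t³/μ) = π√((72650)³ / 1.50852×10^5) = 1.584×10^5 s.
Converting: 1.584×10^5 s ÷ 3600 s/hour = 44.0 hours.

t = 44.0 hours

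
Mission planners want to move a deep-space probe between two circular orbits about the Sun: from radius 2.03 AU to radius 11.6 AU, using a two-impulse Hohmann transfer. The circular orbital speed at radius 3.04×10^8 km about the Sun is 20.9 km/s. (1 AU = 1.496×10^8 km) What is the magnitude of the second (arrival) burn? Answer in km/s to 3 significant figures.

From the circular-orbit relation v² = μ/r at r = 3.04×10^8 km: μ = v²r = (20.9)² × 3.04×10^8 = 1.32790×10^11 km³/s².
In km: r₁ = 2.03 × 1.496×10^8 = 3.03688×10^8 km; r₂ = 11.6 × 1.496×10^8 = 1.73536×10^9 km.
Transfer-ellipse semi-major axis a_t = (r₁ + r₂)/2 = (3.03688×10^8 + 1.73536×10^9)/2 = 1.019524×10^9 km.
On the circular orbit at r = 1.73536×10^9 km, v_c = √(μ/r) = 8.7476 km/s.
Vis-viva on the transfer ellipse at r = 1.73536×10^9 km gives v_t = √[μ(2/r − 1/a_t)] = 4.7742 km/s.
Δv₂ = |v_t − v_c| = |4.7742 − 8.7476| = 3.973 km/s.

Δv₂ = 3.97 km/s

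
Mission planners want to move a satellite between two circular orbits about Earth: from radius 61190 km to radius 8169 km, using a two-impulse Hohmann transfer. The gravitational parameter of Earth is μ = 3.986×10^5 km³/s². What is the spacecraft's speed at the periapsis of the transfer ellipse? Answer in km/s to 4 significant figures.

v = 9.279 km/s

Semi-major axis of the transfer orbit: a_t = (61190 + 8169)/2 = 34679.5 km.
The periapsis of the transfer ellipse is at r = 8169 km.
Vis-viva: v = √[μ(2/r − 1/a_t)] = √[3.986×10^5 × (2/8169 − 1/34679.5)] = 9.279 km/s.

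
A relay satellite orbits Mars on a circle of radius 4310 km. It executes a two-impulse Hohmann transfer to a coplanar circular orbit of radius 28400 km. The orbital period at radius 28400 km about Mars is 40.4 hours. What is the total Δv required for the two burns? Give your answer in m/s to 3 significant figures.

From Kepler's third law T² = 4π²r³/μ at r = 28400 km, T = 40.4 hours = 40.4 × 3600 s = 1.4544×10^5 s: μ = 4π²r³/T² = 42751.1 km³/s².
The Hohmann ellipse has a_t = (r₁ + r₂)/2 = 16355 km.
Circular speed at r₁: v₁ = √(μ/r₁) = √(42751.1/4310) = 3.149 km/s.
On the transfer ellipse at r₁, vis-viva gives v_p = √[μ(2/r₁ − 1/a_t)] = 4.150 km/s.
First burn Δv₁ = |v_p − v₁| = 1.001 km/s.
At r₂, v₂ = √(μ/r₂) = 1.2269 km/s.
Transfer-orbit speed at r₂: v_a = √[μ(2/r₂ − 1/a_t)] = 0.62984 km/s.
Second burn Δv₂ = |v₂ − v_a| = 0.5971 km/s.
Δv = Δv₁ + Δv₂ = 1.001 + 0.5971 = 1.598 km/s.

Δv = 1600 m/s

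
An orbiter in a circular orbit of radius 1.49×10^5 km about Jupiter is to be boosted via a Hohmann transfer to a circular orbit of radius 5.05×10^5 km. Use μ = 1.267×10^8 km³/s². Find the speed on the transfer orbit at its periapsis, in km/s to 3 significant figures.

Transfer-ellipse semi-major axis a_t = (r₁ + r₂)/2 = (1.490×10^5 + 5.050×10^5)/2 = 3.270×10^5 km.
At periapsis, r = 1.490×10^5 km.
Vis-viva: v = √[μ(2/r − 1/a_t)] = √[1.267×10^8 × (2/1.490×10^5 − 1/3.270×10^5)] = 36.24 km/s.

v = 36.2 km/s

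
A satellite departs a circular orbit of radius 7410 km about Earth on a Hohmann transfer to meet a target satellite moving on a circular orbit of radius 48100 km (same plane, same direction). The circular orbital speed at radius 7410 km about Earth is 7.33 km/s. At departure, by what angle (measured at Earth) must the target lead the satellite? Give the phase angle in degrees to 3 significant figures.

From the circular-orbit relation v² = μ/r at r = 7410 km: μ = v²r = (7.33)² × 7410 = 3.98131×10^5 km³/s².
Semi-major axis of the transfer orbit: a_t = (7410 + 48100)/2 = 27755 km.
Transfer time t = π√(a_t³/μ) = 23020 s.
Target angular speed ω₂ = √(μ/r₂³) = 5.981×10^-5 rad/s.
Angle swept by the target during transfer: ω₂·t = 1.377 rad = 78.90°.
The satellite traverses 180° on the transfer ellipse, so the target must lead by 180° − 78.90° = 101°.

φ = 101°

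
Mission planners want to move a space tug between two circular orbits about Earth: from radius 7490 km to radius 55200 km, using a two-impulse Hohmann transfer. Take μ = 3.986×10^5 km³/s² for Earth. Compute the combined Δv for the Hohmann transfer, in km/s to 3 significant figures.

Δv = 3.76 km/s

Semi-major axis of the transfer orbit: a_t = (7490 + 55200)/2 = 31345 km.
At r₁ the circular-orbit speed is v₁ = √(μ/r₁) = 7.2950 km/s.
On the transfer ellipse at r₁, vis-viva equation gives v_p = √[μ(2/r₁ − 1/a_t)] = 9.6808 km/s.
First burn Δv₁ = |v_p − v₁| = 2.3858 km/s.
At r₂, v₂ = √(μ/r₂) = 2.6872 km/s.
Transfer-orbit speed at r₂: v_a = √[μ(2/r₂ − 1/a_t)] = 1.3136 km/s.
Second burn Δv₂ = |v₂ − v_a| = 1.3736 km/s.
Total Δv = Δv₁ + Δv₂ = 3.759 km/s.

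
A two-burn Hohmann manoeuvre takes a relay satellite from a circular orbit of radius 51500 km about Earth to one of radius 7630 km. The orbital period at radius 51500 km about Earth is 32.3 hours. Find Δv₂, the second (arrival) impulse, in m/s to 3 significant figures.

From Kepler's third law T² = 4π²r³/μ at r = 51500 km, T = 32.3 hours = 32.3 × 3600 s = 1.1628×10^5 s: μ = 4π²r³/T² = 3.98815×10^5 km³/s².
The Hohmann ellipse has a_t = (r₁ + r₂)/2 = 29565 km.
Circular speed at r = 7630 km: v_c = √(μ/r) = 7.230 km/s.
Vis-viva on the transfer ellipse at r = 7630 km gives v_t = √[μ(2/r − 1/a_t)] = 9.542 km/s.
Δv₂ = |v_t − v_c| = |9.542 − 7.230| = 2.312 km/s.

Δv₂ = 2310 m/s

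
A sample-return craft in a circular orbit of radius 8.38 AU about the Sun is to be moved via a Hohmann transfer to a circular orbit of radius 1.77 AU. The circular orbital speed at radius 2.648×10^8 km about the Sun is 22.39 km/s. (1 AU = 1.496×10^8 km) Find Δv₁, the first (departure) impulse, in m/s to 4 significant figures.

Δv₁ = 4213 m/s

From the circular-orbit relation v² = μ/r at r = 2.648×10^8 km: μ = v²r = (22.39)² × 2.648×10^8 = 1.32747×10^11 km³/s².
In km: r₁ = 8.38 × 1.496×10^8 = 1.253648×10^9 km; r₂ = 1.77 × 1.496×10^8 = 2.64792×10^8 km.
Transfer-ellipse semi-major axis a_t = (r₁ + r₂)/2 = (1.253648×10^9 + 2.64792×10^8)/2 = 7.5922×10^8 km.
Circular speed at r = 1.253648×10^9 km: v_c = √(μ/r) = 10.29 km/s.
Transfer-orbit speed at the same r (vis-viva, a = a_t): v_t = √[μ(2/r − 1/a_t)] = 6.077 km/s.
Δv₁ = |v_t − v_c| = |6.077 − 10.29| = 4.213 km/s.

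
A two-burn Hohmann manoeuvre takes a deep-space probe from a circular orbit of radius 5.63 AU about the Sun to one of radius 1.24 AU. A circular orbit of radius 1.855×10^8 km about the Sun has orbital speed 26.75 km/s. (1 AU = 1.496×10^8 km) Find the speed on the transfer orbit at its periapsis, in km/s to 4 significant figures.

v = 34.25 km/s

From the circular-orbit relation v² = μ/r at r = 1.855×10^8 km: μ = v²r = (26.75)² × 1.855×10^8 = 1.32737×10^11 km³/s².
In km: r₁ = 5.63 × 1.496×10^8 = 8.42248×10^8 km; r₂ = 1.24 × 1.496×10^8 = 1.85504×10^8 km.
Semi-major axis of the transfer orbit: a_t = (8.42248×10^8 + 1.85504×10^8)/2 = 5.13876×10^8 km.
The periapsis of the transfer ellipse is at r = 1.85504×10^8 km.
Vis-viva: v = √[μ(2/r − 1/a_t)] = √[1.32737×10^11 × (2/1.85504×10^8 − 1/5.13876×10^8)] = 34.25 km/s.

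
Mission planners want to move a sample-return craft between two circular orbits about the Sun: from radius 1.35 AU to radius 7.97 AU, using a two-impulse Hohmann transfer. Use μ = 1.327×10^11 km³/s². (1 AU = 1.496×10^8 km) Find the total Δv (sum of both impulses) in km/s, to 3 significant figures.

Δv = 12.8 km/s

In km: r₁ = 1.35 × 1.496×10^8 = 2.0196×10^8 km; r₂ = 7.97 × 1.496×10^8 = 1.192312×10^9 km.
Transfer-ellipse semi-major axis a_t = (r₁ + r₂)/2 = (2.0196×10^8 + 1.192312×10^9)/2 = 6.97136×10^8 km.
Circular speed at r₁: v₁ = √(μ/r₁) = √(1.327×10^11/2.0196×10^8) = 25.63 km/s.
Transfer-orbit speed at r₁ (vis-viva equation): v_p = √[μ(2/r₁ − 1/a_t)] = 33.52 km/s.
First burn Δv₁ = |v_p − v₁| = 7.890 km/s.
Circular speed at r₂: v₂ = √(μ/r₂) = 10.5497 km/s.
Transfer-orbit speed at r₂: v_a = √[μ(2/r₂ − 1/a_t)] = 5.67825 km/s.
Second burn Δv₂ = |v₂ − v_a| = 4.871 km/s.
Δv = Δv₁ + Δv₂ = 7.890 + 4.871 = 12.76 km/s.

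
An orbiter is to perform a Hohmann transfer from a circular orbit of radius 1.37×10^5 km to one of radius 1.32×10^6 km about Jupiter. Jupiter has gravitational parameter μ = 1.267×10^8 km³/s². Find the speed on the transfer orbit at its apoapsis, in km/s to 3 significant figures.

Semi-major axis of the transfer orbit: a_t = (1.370×10^5 + 1.320×10^6)/2 = 7.285×10^5 km.
The apoapsis of the transfer ellipse is at r = 1.320×10^6 km.
Applying v² = μ(2/r − 1/a_t): v = 4.249 km/s.

v = 4.25 km/s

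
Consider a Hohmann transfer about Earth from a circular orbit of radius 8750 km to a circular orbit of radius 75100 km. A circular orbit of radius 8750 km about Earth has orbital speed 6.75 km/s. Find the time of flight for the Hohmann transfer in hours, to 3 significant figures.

From the circular-orbit relation v² = μ/r at r = 8750 km: μ = v²r = (6.75)² × 8750 = 3.98672×10^5 km³/s².
Transfer-ellipse semi-major axis a_t = (r₁ + r₂)/2 = (8750 + 75100)/2 = 41925 km.
By Kepler's third law the transfer-orbit period is T = 2π√(a_t³/μ), so t = T/2 = 42710 s.
Converting: 42710 s ÷ 3600 s/hour = 11.9 hours.

t = 11.9 hours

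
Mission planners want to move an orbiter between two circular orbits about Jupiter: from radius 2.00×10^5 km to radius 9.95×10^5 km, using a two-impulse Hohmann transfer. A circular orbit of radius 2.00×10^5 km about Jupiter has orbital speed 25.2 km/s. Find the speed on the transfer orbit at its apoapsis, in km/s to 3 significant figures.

From the circular-orbit relation v² = μ/r at r = 2.00×10^5 km: μ = v²r = (25.2)² × 2.00×10^5 = 1.27008×10^8 km³/s².
The Hohmann ellipse has a_t = (r₁ + r₂)/2 = 5.975×10^5 km.
The apoapsis of the transfer ellipse is at r = 9.950×10^5 km.
Vis-viva: v = √[μ(2/r − 1/a_t)] = √[1.27008×10^8 × (2/9.950×10^5 − 1/5.975×10^5)] = 6.537 km/s.

v = 6.54 km/s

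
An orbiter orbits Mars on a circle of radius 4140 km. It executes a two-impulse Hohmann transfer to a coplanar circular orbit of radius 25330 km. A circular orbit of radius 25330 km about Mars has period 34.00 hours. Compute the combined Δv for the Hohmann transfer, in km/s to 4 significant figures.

From Kepler's third law T² = 4π²r³/μ at r = 25330 km, T = 34.00 hours = 34.00 × 3600 s = 1.224×10^5 s: μ = 4π²r³/T² = 42825.5 km³/s².
Transfer-ellipse semi-major axis a_t = (r₁ + r₂)/2 = (4140 + 25330)/2 = 14735 km.
At r₁ the circular-orbit speed is v₁ = √(μ/r₁) = 3.216 km/s.
On the transfer ellipse at r₁, vis-viva equation gives v_p = √[μ(2/r₁ − 1/a_t)] = 4.217 km/s.
First burn Δv₁ = |v_p − v₁| = 1.001 km/s.
Circular speed at r₂: v₂ = √(μ/r₂) = 1.30027 km/s.
Transfer-orbit speed at r₂: v_a = √[μ(2/r₂ − 1/a_t)] = 0.689221 km/s.
Second burn Δv₂ = |v₂ − v_a| = 0.6110 km/s.
Δv = Δv₁ + Δv₂ = 1.001 + 0.6110 = 1.612 km/s.

Δv = 1.612 km/s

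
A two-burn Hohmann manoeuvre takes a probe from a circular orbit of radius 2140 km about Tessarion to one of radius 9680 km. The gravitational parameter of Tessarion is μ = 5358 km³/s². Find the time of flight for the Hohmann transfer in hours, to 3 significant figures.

t = 5.42 hours

The Hohmann ellipse has a_t = (r₁ + r₂)/2 = 5910 km.
Half the transfer-orbit period gives t = π√(a_t³/μ) = 19500 s.
Converting: 19500 s ÷ 3600 s/hour = 5.42 hours.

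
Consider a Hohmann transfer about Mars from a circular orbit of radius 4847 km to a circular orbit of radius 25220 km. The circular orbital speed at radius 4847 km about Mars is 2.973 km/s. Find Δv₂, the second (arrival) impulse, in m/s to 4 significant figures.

Δv₂ = 563.3 m/s

From the circular-orbit relation v² = μ/r at r = 4847 km: μ = v²r = (2.973)² × 4847 = 42841.3 km³/s².
Semi-major axis of the transfer orbit: a_t = (4847 + 25220)/2 = 15033.5 km.
On the circular orbit at r = 25220 km, v_c = √(μ/r) = 1.30334 km/s.
Vis-viva on the transfer ellipse at r = 25220 km gives v_t = √[μ(2/r − 1/a_t)] = 0.740057 km/s.
Δv₂ = |v_t − v_c| = |0.740057 − 1.30334| = 0.5633 km/s.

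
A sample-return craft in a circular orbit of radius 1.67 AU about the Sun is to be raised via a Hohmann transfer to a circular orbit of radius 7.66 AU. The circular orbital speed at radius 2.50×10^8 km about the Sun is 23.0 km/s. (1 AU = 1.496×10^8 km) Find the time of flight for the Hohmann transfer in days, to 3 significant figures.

From the circular-orbit relation v² = μ/r at r = 2.50×10^8 km: μ = v²r = (23.0)² × 2.50×10^8 = 1.32250×10^11 km³/s².
In km: r₁ = 1.67 × 1.496×10^8 = 2.49832×10^8 km; r₂ = 7.66 × 1.496×10^8 = 1.145936×10^9 km.
The Hohmann ellipse has a_t = (r₁ + r₂)/2 = 6.97884×10^8 km.
Half the transfer-orbit period gives t = π√(a_t³/μ) = 1.593×10^8 s.
Converting: 1.593×10^8 s ÷ 86400 s/day = 1840 days.

t = 1840 days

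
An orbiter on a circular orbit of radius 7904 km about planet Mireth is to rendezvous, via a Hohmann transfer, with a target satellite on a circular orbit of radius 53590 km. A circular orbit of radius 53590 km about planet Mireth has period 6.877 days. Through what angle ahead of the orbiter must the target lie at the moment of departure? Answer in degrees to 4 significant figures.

From Kepler's third law T² = 4π²r³/μ at r = 53590 km, T = 6.877 days = 6.877 × 86400 s = 5.941728×10^5 s: μ = 4π²r³/T² = 17210.2 km³/s².
Semi-major axis of the transfer orbit: a_t = (7904 + 53590)/2 = 30747 km.
The half-period of the transfer ellipse is t = π√(a_t³/μ) = 1.2911×10^5 s.
Target angular speed ω₂ = √(μ/r₂³) = 1.0575×10^-5 rad/s.
Angle swept by the target during transfer: ω₂·t = 1.3653 rad = 78.23°.
Arrival is 180° from departure on the ellipse, so φ = 180° − 78.23° = 101.8°.

φ = 101.8°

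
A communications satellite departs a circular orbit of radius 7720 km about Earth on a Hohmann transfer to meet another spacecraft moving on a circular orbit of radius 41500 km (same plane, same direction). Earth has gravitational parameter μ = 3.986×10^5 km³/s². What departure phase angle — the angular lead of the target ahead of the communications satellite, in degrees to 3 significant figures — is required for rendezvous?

φ = 97.8°

Transfer-ellipse semi-major axis a_t = (r₁ + r₂)/2 = (7720 + 41500)/2 = 24610 km.
Transfer time t = π√(a_t³/μ) = 19210 s.
Target angular speed ω₂ = √(μ/r₂³) = 7.468×10^-5 rad/s.
Angle swept by the target during transfer: ω₂·t = 1.4346 rad = 82.20°.
Arrival is 180° from departure on the ellipse, so φ = 180° − 82.20° = 97.8°.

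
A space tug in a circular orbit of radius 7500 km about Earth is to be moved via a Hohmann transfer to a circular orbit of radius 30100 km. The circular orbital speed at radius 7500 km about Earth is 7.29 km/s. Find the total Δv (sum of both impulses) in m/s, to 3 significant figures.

Δv = 3270 m/s

From the circular-orbit relation v² = μ/r at r = 7500 km: μ = v²r = (7.29)² × 7500 = 3.98581×10^5 km³/s².
Transfer-ellipse semi-major axis a_t = (r₁ + r₂)/2 = (7500 + 30100)/2 = 18800 km.
At r₁ the circular-orbit speed is v₁ = √(μ/r₁) = 7.290 km/s.
On the transfer ellipse at r₁, vis-viva equation gives v_p = √[μ(2/r₁ − 1/a_t)] = 9.224 km/s.
First burn Δv₁ = |v_p − v₁| = 1.934 km/s.
At r₂, v₂ = √(μ/r₂) = 3.639 km/s.
Transfer-orbit speed at r₂: v_a = √[μ(2/r₂ − 1/a_t)] = 2.298 km/s.
Second burn Δv₂ = |v₂ − v_a| = 1.341 km/s.
Total Δv = Δv₁ + Δv₂ = 3.275 km/s.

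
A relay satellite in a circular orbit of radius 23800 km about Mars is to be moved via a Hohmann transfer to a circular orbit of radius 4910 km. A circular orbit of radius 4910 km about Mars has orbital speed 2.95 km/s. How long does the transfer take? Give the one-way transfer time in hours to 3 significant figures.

t = 7.26 hours

From the circular-orbit relation v² = μ/r at r = 4910 km: μ = v²r = (2.95)² × 4910 = 42729.3 km³/s².
Semi-major axis of the transfer orbit: a_t = (23800 + 4910)/2 = 14355 km.
Half the transfer-orbit period gives t = π√(a_t³/μ) = 26140 s.
Converting: 26140 s ÷ 3600 s/hour = 7.26 hours.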